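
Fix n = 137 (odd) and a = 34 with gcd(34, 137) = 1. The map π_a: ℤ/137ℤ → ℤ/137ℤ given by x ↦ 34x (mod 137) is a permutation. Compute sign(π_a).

Trace 73: π^k(73) = [73, 16, 133, 1, 34, 60, 122] for k=0..6.
9 cycles of lengths [17, 17, 17, 17, 17, 17, 17, 17, 1].
9 cycles on 137: each ℓ→(−1)^(ℓ−1), product (−1)^128 = +1.
(34|137)_J = +1 (Zolotarev's lemma cross-check).

+1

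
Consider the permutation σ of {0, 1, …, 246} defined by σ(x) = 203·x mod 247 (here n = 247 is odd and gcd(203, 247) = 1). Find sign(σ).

+1

Trace 194: π^k(194) = [194, 109, 144, 86, 168, 18, 196] for k=0..6.
Cycle type of π: 36×6 + 18 + 4×3 + 1; total 11 cycles.
n − c = 247 − 11 = 236; sign = (−1)^236 = +1.
Via Zolotarev, sign(π_{203}) = (203|247) = +1.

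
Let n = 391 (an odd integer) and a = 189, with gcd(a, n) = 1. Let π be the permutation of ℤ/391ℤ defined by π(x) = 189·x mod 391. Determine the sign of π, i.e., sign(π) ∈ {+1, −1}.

Orbit of 189 under x↦189x: [189, 140, 263, 50, 66, 353, 247]… (length divides ord_391(189)).
π_189 has 8 disjoint cycles with lengths [88, 88, 88, 88, 22, 8, 8, 1] on {0,…,390}.
8 cycles on 391: each ℓ→(−1)^(ℓ−1), product (−1)^383 = -1.
The Jacobi symbol (189|391) = -1 (Zolotarev) agrees.

-1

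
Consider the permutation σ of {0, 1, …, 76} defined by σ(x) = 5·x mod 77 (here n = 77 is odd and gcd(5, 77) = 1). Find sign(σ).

Start at x=31: 31 → 1 → 5 → 25 → 48 → 9 → 45 → … (one orbit).
6 cycles of lengths [30, 30, 6, 5, 5, 1].
sign(π) = (−1)^{n − #cycles} = (−1)^{77−6} = (−1)^71 = -1.
The Jacobi symbol (5|77) = -1 (Zolotarev) agrees.

-1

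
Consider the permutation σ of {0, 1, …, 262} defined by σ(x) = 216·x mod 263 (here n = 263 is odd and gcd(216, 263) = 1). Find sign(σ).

Trace 147: π^k(147) = [147, 192, 181, 172, 69, 176, 144] for k=0..6.
Decompose π into cycles: lengths [131, 131, 1] (3 cycles, including the fixed point 0).
263 − 3 = 260 transpositions; sign(π) = (−1)^260 = +1.

+1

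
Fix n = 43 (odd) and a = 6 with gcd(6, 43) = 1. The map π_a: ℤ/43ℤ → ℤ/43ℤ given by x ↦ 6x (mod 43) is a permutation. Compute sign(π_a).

+1

Trace 1: π^k(1) = [1, 6, 36] for k=0..2.
Cycle type of π: 3×14 + 1; total 15 cycles.
15 cycles on 43: each ℓ→(−1)^(ℓ−1), product (−1)^28 = +1.
The Jacobi symbol (6|43) = +1 (Zolotarev) agrees.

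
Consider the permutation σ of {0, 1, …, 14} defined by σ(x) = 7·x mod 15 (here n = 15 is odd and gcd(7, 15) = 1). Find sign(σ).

Start at x=13: 13 → 1 → 7 → 4 → 13 (one orbit).
Cycle lengths of π_7 on ℤ/15ℤ: [4, 4, 4, 1, 1, 1]; 6 cycles in total.
6 cycles on 15: each ℓ→(−1)^(ℓ−1), product (−1)^9 = -1.

-1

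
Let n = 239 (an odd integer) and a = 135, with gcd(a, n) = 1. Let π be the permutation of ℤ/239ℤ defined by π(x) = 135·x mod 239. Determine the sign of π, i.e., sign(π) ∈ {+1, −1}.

+1

Trace 87: π^k(87) = [87, 34, 49, 162, 121, 83, 211] for k=0..6.
Cycle type of π: 119×2 + 1; total 3 cycles.
239 − 3 = 236 transpositions; sign(π) = (−1)^236 = +1.
The Jacobi symbol (135|239) = +1 (Zolotarev) agrees.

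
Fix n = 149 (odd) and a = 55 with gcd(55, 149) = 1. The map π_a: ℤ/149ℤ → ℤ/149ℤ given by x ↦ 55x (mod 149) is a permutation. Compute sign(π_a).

Start at x=77: 77 → 63 → 38 → 4 → 71 → 31 → 66 → … (one orbit).
Cycle lengths of π_55 on ℤ/149ℤ: [148, 1]; 2 cycles in total.
149 − 2 = 147 transpositions; sign(π) = (−1)^147 = -1.

-1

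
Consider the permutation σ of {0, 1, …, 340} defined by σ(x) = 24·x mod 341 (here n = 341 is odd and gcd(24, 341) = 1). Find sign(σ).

+1

Orbit of 116 under x↦24x: [116, 56, 321, 202, 74, 71, 340]… (length divides ord_341(24)).
Cycle type of π: 30×11 + 10 + 1; total 13 cycles.
Σ(ℓ_i−1) = 341−13 = 328; sign = (−1)^328 = +1.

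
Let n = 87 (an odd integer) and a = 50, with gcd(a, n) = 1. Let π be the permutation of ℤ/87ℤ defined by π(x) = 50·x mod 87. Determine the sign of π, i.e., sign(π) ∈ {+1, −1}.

+1

Orbit of 77 under x↦50x: [77, 22, 56, 16, 17, 67, 44]… (length divides ord_87(50)).
5 cycles of lengths [28, 28, 28, 2, 1].
With 5 cycles on 87 points, sign = (−1)^{87−5} = +1.
(50|87)_J = +1 (Zolotarev's lemma cross-check).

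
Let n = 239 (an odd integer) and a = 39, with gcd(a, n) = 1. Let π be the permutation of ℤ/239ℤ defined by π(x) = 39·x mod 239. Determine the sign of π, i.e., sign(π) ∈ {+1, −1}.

-1

Start at x=14: 14 → 68 → 23 → 180 → 89 → 125 → 95 → … (one orbit).
Cycle type of π: 238 + 1; total 2 cycles.
239 − 2 = 237 transpositions; sign(π) = (−1)^237 = -1.
(39|239)_J = -1 (Zolotarev's lemma cross-check).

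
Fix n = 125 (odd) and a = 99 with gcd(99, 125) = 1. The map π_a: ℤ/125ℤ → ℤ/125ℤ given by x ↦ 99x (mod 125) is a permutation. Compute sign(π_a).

Orbit of 99 under x↦99x: [99, 51, 49, 101, 124, 26, 74]… (length divides ord_125(99)).
Decompose π into cycles: lengths [10, 10, 10, 10, 10, 10, 10, 10, 10, 10, 2, 2, 2, 2, 2, 2, 2, 2, 2, 2, 2, 2, 1] (23 cycles, including the fixed point 0).
Σ(ℓ_i−1) = 125−23 = 102; sign = (−1)^102 = +1.
(99|125)_J = +1 (Zolotarev's lemma cross-check).

+1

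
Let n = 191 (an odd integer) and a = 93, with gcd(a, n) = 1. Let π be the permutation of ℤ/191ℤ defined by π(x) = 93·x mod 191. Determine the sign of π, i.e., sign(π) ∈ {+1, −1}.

Orbit of 56 under x↦93x: [56, 51, 159, 80, 182, 118, 87]… (length divides ord_191(93)).
Cycle type of π: 190 + 1; total 2 cycles.
191 − 2 = 189 transpositions; sign(π) = (−1)^189 = -1.
(93|191)_J = -1 (Zolotarev's lemma cross-check).

-1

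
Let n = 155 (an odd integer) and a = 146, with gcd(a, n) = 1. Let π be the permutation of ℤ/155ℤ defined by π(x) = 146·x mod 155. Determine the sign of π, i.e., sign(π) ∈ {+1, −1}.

-1

Orbit of 26 under x↦146x: [26, 76, 91, 111, 86, 1, 146]… (length divides ord_155(146)).
Cycle lengths of π_146 on ℤ/155ℤ: [30, 30, 30, 30, 30, 1, 1, 1, 1, 1]; 10 cycles in total.
10 cycles on 155: each ℓ→(−1)^(ℓ−1), product (−1)^145 = -1.
Check: (146/155) = -1 by Zolotarev.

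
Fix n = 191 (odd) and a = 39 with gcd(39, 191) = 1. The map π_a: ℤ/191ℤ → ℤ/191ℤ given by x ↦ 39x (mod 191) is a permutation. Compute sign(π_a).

+1

Start at x=39: 39 → 184 → 109 → 49 → 1 → 39 (one orbit).
Decompose π into cycles: lengths [5, 5, 5, 5, 5, 5, 5, 5, 5, 5, 5, 5, 5, 5, 5, 5, 5, 5, 5, 5, 5, 5, 5, 5, 5, 5, 5, 5, 5, 5, 5, 5, 5, 5, 5, 5, 5, 5, 1] (39 cycles, including the fixed point 0).
With 39 cycles on 191 points, sign = (−1)^{191−39} = +1.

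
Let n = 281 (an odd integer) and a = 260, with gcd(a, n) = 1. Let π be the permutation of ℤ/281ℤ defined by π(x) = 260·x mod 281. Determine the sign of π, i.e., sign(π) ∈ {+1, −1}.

Orbit of 43 under x↦260x: [43, 221, 136, 235, 123, 227, 10]… (length divides ord_281(260)).
π_260 has 2 disjoint cycles with lengths [280, 1] on {0,…,280}.
Σ(ℓ_i−1) = 281−2 = 279; sign = (−1)^279 = -1.
Via Zolotarev, sign(π_{260}) = (260|281) = -1.

-1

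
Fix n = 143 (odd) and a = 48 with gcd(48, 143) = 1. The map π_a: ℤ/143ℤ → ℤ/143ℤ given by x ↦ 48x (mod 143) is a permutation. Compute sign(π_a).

Orbit of 81 under x↦48x: [81, 27, 9, 3, 1, 48, 16]… (length divides ord_143(48)).
π_48 has 15 disjoint cycles with lengths [15, 15, 15, 15, 15, 15, 15, 15, 5, 5, 3, 3, 3, 3, 1] on {0,…,142}.
n − c = 143 − 15 = 128; sign = (−1)^128 = +1.
Zolotarev: (48|143) = +1, matching the cycle-count sign.

+1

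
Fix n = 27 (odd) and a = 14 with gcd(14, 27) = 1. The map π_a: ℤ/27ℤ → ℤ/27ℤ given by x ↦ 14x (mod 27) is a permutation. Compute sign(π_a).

Start at x=8: 8 → 4 → 2 → 1 → 14 → 7 → 17 → … (one orbit).
Cycle lengths of π_14 on ℤ/27ℤ: [18, 6, 2, 1]; 4 cycles in total.
Σ(ℓ_i−1) = 27−4 = 23; sign = (−1)^23 = -1.
The Jacobi symbol (14|27) = -1 (Zolotarev) agrees.

-1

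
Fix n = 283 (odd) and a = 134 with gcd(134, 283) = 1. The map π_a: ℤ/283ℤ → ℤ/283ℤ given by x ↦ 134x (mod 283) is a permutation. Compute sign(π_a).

Orbit of 264 under x↦134x: [264, 1, 134, 127, 38, 281, 15]… (length divides ord_283(134)).
Decompose π into cycles: lengths [47, 47, 47, 47, 47, 47, 1] (7 cycles, including the fixed point 0).
7 cycles on 283: each ℓ→(−1)^(ℓ−1), product (−1)^276 = +1.
Check: (134/283) = +1 by Zolotarev.

+1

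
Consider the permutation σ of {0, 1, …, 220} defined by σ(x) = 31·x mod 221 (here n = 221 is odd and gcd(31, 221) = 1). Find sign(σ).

Trace 164: π^k(164) = [164, 1, 31, 77, 177, 183, 148] for k=0..6.
17 cycles of lengths [16, 16, 16, 16, 16, 16, 16, 16, 16, 16, 16, 16, 16, 4, 4, 4, 1].
With 17 cycles on 221 points, sign = (−1)^{221−17} = +1.
Via Zolotarev, sign(π_{31}) = (31|221) = +1.

+1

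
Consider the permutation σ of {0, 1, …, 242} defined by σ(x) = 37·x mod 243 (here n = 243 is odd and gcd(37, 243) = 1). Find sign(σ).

+1

Trace 199: π^k(199) = [199, 73, 28, 64, 181, 136, 172] for k=0..6.
π_37 has 27 disjoint cycles with lengths [27, 27, 27, 27, 27, 27, 9, 9, 9, 9, 9, 9, 3, 3, 3, 3, 3, 3, 1, 1, 1, 1, 1, 1, 1, 1, 1] on {0,…,242}.
With 27 cycles on 243 points, sign = (−1)^{243−27} = +1.
Zolotarev: (37|243) = +1, matching the cycle-count sign.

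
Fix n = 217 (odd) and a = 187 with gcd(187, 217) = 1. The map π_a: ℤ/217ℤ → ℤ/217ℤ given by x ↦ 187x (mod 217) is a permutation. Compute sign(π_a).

-1

Trace 156: π^k(156) = [156, 94, 1, 187, 32, 125] for k=0..5.
The orbit structure of x ↦ 187x mod 217: 62 orbits of sizes [6, 6, 6, 6, 6, 6, 6, 6, 6, 6, 6, 6, 6, 6, 6, 6, 6, 6, 6, 6, 6, 6, 6, 6, 6, 6, 6, 6, 6, 6, 6, 1, 1, 1, 1, 1, 1, 1, 1, 1, 1, 1, 1, 1, 1, 1, 1, 1, 1, 1, 1, 1, 1, 1, 1, 1, 1, 1, 1, 1, 1, 1].
sign(π) = (−1)^{n − #cycles} = (−1)^{217−62} = (−1)^155 = -1.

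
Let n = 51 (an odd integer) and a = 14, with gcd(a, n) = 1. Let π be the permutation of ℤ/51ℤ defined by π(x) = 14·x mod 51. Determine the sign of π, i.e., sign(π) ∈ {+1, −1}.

+1

Orbit of 4 under x↦14x: [4, 5, 19, 11, 1, 14, 43]… (length divides ord_51(14)).
5 cycles of lengths [16, 16, 16, 2, 1].
n − c = 51 − 5 = 46; sign = (−1)^46 = +1.
Check: (14/51) = +1 by Zolotarev.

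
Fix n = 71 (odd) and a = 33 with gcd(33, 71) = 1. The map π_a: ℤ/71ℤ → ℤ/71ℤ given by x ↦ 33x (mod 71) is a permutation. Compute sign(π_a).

Start at x=19: 19 → 59 → 30 → 67 → 10 → 46 → 27 → … (one orbit).
2 cycles of lengths [70, 1].
71 − 2 = 69 transpositions; sign(π) = (−1)^69 = -1.
The Jacobi symbol (33|71) = -1 (Zolotarev) agrees.

-1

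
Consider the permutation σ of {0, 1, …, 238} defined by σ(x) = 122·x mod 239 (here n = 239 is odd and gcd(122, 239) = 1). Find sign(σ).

+1

Start at x=9: 9 → 142 → 116 → 51 → 8 → 20 → 50 → … (one orbit).
π_122 has 3 disjoint cycles with lengths [119, 119, 1] on {0,…,238}.
With 3 cycles on 239 points, sign = (−1)^{239−3} = +1.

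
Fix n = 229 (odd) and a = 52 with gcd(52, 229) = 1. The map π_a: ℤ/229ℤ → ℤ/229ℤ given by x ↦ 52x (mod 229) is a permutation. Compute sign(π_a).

Orbit of 227 under x↦52x: [227, 125, 88, 225, 21, 176, 221]… (length divides ord_229(52)).
The orbit structure of x ↦ 52x mod 229: 4 orbits of sizes [76, 76, 76, 1].
Σ(ℓ_i−1) = 229−4 = 225; sign = (−1)^225 = -1.

-1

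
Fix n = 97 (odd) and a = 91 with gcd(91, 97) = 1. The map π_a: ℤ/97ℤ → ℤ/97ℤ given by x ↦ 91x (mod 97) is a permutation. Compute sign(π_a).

+1

Orbit of 22 under x↦91x: [22, 62, 16, 1, 91, 36, 75]… (length divides ord_97(91)).
The orbit structure of x ↦ 91x mod 97: 9 orbits of sizes [12, 12, 12, 12, 12, 12, 12, 12, 1].
97 − 9 = 88 transpositions; sign(π) = (−1)^88 = +1.
The Jacobi symbol (91|97) = +1 (Zolotarev) agrees.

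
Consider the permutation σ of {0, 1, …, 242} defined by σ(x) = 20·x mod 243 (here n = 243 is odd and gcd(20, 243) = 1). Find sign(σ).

-1

Start at x=107: 107 → 196 → 32 → 154 → 164 → 121 → 233 → … (one orbit).
The orbit structure of x ↦ 20x mod 243: 6 orbits of sizes [162, 54, 18, 6, 2, 1].
Σ(ℓ_i−1) = 243−6 = 237; sign = (−1)^237 = -1.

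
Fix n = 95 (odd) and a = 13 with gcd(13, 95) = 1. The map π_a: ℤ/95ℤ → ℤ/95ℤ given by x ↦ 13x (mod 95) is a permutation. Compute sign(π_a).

+1

Trace 52: π^k(52) = [52, 11, 48, 54, 37, 6, 78] for k=0..6.
The orbit structure of x ↦ 13x mod 95: 5 orbits of sizes [36, 36, 18, 4, 1].
5 cycles on 95: each ℓ→(−1)^(ℓ−1), product (−1)^90 = +1.
Check: (13/95) = +1 by Zolotarev.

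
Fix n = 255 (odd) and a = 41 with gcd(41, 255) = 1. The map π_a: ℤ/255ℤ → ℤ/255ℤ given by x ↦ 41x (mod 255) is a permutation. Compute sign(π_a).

+1

Start at x=166: 166 → 176 → 76 → 56 → 1 → 41 → 151 → … (one orbit).
Cycle lengths of π_41 on ℤ/255ℤ: [16, 16, 16, 16, 16, 16, 16, 16, 16, 16, 16, 16, 16, 16, 16, 2, 2, 2, 2, 2, 1, 1, 1, 1, 1]; 25 cycles in total.
255 − 25 = 230 transpositions; sign(π) = (−1)^230 = +1.
(41|255)_J = +1 (Zolotarev's lemma cross-check).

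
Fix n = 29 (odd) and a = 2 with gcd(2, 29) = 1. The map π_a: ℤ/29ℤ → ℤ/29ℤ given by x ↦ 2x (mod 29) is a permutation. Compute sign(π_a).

Trace 26: π^k(26) = [26, 23, 17, 5, 10, 20, 11] for k=0..6.
Decompose π into cycles: lengths [28, 1] (2 cycles, including the fixed point 0).
n − c = 29 − 2 = 27; sign = (−1)^27 = -1.

-1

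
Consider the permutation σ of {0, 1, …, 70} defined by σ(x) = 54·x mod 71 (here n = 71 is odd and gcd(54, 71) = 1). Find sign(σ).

Start at x=1: 1 → 54 → 5 → 57 → 25 → 1 (one orbit).
π_54 has 15 disjoint cycles with lengths [5, 5, 5, 5, 5, 5, 5, 5, 5, 5, 5, 5, 5, 5, 1] on {0,…,70}.
15 cycles on 71: each ℓ→(−1)^(ℓ−1), product (−1)^56 = +1.
Check: (54/71) = +1 by Zolotarev.

+1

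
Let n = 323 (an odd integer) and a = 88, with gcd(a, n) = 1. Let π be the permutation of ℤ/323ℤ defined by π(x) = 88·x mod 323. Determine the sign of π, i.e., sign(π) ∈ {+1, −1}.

Trace 164: π^k(164) = [164, 220, 303, 178, 160, 191, 12] for k=0..6.
Cycle lengths of π_88 on ℤ/323ℤ: [48, 48, 48, 48, 48, 48, 16, 6, 6, 6, 1]; 11 cycles in total.
n − c = 323 − 11 = 312; sign = (−1)^312 = +1.

+1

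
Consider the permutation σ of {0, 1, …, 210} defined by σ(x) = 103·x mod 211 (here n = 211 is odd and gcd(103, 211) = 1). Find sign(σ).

+1

Trace 179: π^k(179) = [179, 80, 11, 78, 16, 171, 100] for k=0..6.
3 cycles of lengths [105, 105, 1].
211 − 3 = 208 transpositions; sign(π) = (−1)^208 = +1.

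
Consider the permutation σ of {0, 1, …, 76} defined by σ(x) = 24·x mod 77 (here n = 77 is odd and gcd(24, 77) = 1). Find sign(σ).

Trace 4: π^k(4) = [4, 19, 71, 10, 9, 62, 25] for k=0..6.
Cycle lengths of π_24 on ℤ/77ℤ: [30, 30, 10, 6, 1]; 5 cycles in total.
Σ(ℓ_i−1) = 77−5 = 72; sign = (−1)^72 = +1.
Via Zolotarev, sign(π_{24}) = (24|77) = +1.

+1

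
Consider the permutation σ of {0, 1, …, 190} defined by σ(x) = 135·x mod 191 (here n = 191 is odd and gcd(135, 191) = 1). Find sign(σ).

Orbit of 136 under x↦135x: [136, 24, 184, 10, 13, 36, 85]… (length divides ord_191(135)).
3 cycles of lengths [95, 95, 1].
191 − 3 = 188 transpositions; sign(π) = (−1)^188 = +1.
(135|191)_J = +1 (Zolotarev's lemma cross-check).

+1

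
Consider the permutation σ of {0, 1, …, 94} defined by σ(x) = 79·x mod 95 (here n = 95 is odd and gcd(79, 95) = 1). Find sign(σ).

Trace 26: π^k(26) = [26, 59, 6, 94, 16, 29, 11] for k=0..6.
The orbit structure of x ↦ 79x mod 95: 8 orbits of sizes [18, 18, 18, 18, 18, 2, 2, 1].
8 cycles on 95: each ℓ→(−1)^(ℓ−1), product (−1)^87 = -1.
Check: (79/95) = -1 by Zolotarev.

-1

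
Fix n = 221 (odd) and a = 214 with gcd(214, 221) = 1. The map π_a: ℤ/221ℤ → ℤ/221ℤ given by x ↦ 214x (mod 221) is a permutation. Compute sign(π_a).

Orbit of 96 under x↦214x: [96, 212, 63, 1, 214, 49, 99]… (length divides ord_221(214)).
Cycle lengths of π_214 on ℤ/221ℤ: [48, 48, 48, 48, 16, 12, 1]; 7 cycles in total.
With 7 cycles on 221 points, sign = (−1)^{221−7} = +1.
(214|221)_J = +1 (Zolotarev's lemma cross-check).

+1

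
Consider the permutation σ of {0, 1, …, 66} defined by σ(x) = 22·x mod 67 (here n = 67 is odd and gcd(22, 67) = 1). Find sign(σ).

Start at x=62: 62 → 24 → 59 → 25 → 14 → 40 → 9 → … (one orbit).
The orbit structure of x ↦ 22x mod 67: 7 orbits of sizes [11, 11, 11, 11, 11, 11, 1].
Σ(ℓ_i−1) = 67−7 = 60; sign = (−1)^60 = +1.
Via Zolotarev, sign(π_{22}) = (22|67) = +1.

+1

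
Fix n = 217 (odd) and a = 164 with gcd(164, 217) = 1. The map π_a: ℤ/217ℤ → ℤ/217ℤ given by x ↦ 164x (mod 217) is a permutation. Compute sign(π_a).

Start at x=80: 80 → 100 → 125 → 102 → 19 → 78 → 206 → … (one orbit).
π_164 has 10 disjoint cycles with lengths [30, 30, 30, 30, 30, 30, 15, 15, 6, 1] on {0,…,216}.
10 cycles on 217: each ℓ→(−1)^(ℓ−1), product (−1)^207 = -1.
Zolotarev: (164|217) = -1, matching the cycle-count sign.

-1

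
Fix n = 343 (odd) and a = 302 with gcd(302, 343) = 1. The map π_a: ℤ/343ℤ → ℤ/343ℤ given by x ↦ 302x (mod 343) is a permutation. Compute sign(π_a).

+1

Start at x=141: 141 → 50 → 8 → 15 → 71 → 176 → 330 → … (one orbit).
Cycle type of π: 49×6 + 7×6 + 1×7; total 19 cycles.
19 cycles on 343: each ℓ→(−1)^(ℓ−1), product (−1)^324 = +1.
The Jacobi symbol (302|343) = +1 (Zolotarev) agrees.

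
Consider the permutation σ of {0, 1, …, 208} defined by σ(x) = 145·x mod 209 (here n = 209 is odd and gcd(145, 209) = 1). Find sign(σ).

Start at x=58: 58 → 50 → 144 → 189 → 26 → 8 → 115 → … (one orbit).
Cycle type of π: 30×6 + 10 + 6×3 + 1; total 11 cycles.
sign(π) = (−1)^{n − #cycles} = (−1)^{209−11} = (−1)^198 = +1.
The Jacobi symbol (145|209) = +1 (Zolotarev) agrees.

+1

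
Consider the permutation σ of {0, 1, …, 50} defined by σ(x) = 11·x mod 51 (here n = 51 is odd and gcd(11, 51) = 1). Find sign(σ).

+1

Orbit of 1 under x↦11x: [1, 11, 19, 5, 4, 44, 25]… (length divides ord_51(11)).
π_11 has 5 disjoint cycles with lengths [16, 16, 16, 2, 1] on {0,…,50}.
With 5 cycles on 51 points, sign = (−1)^{51−5} = +1.
Check: (11/51) = +1 by Zolotarev.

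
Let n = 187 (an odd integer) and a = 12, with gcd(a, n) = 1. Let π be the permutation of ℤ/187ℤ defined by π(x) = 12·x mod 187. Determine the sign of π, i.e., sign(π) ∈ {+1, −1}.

Orbit of 166 under x↦12x: [166, 122, 155, 177, 67, 56, 111]… (length divides ord_187(12)).
Cycle lengths of π_12 on ℤ/187ℤ: [16, 16, 16, 16, 16, 16, 16, 16, 16, 16, 16, 1, 1, 1, 1, 1, 1, 1, 1, 1, 1, 1]; 22 cycles in total.
Σ(ℓ_i−1) = 187−22 = 165; sign = (−1)^165 = -1.
Check: (12/187) = -1 by Zolotarev.

-1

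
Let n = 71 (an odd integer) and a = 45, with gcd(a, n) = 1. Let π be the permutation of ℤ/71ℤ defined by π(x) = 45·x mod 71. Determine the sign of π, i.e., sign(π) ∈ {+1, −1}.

+1

Trace 1: π^k(1) = [1, 45, 37, 32, 20, 48, 30] for k=0..6.
11 cycles of lengths [7, 7, 7, 7, 7, 7, 7, 7, 7, 7, 1].
With 11 cycles on 71 points, sign = (−1)^{71−11} = +1.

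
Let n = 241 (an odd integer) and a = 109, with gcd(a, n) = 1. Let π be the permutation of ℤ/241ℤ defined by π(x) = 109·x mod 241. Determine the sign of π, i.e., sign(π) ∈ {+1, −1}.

Trace 93: π^k(93) = [93, 15, 189, 116, 112, 158, 111] for k=0..6.
Cycle lengths of π_109 on ℤ/241ℤ: [240, 1]; 2 cycles in total.
2 cycles on 241: each ℓ→(−1)^(ℓ−1), product (−1)^239 = -1.
The Jacobi symbol (109|241) = -1 (Zolotarev) agrees.

-1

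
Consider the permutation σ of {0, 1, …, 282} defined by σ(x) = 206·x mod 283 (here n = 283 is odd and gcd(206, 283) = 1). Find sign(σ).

-1

Trace 200: π^k(200) = [200, 165, 30, 237, 146, 78, 220] for k=0..6.
The orbit structure of x ↦ 206x mod 283: 2 orbits of sizes [282, 1].
With 2 cycles on 283 points, sign = (−1)^{283−2} = -1.
The Jacobi symbol (206|283) = -1 (Zolotarev) agrees.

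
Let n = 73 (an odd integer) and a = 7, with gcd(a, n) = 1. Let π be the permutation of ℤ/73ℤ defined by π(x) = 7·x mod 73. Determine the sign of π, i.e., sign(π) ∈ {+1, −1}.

-1

Trace 27: π^k(27) = [27, 43, 9, 63, 3, 21, 1] for k=0..6.
Cycle type of π: 24×3 + 1; total 4 cycles.
With 4 cycles on 73 points, sign = (−1)^{73−4} = -1.
(7|73)_J = -1 (Zolotarev's lemma cross-check).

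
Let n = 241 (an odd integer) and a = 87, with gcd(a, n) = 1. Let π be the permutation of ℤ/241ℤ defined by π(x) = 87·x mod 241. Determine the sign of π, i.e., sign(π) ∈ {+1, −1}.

Start at x=205: 205 → 1 → 87 → 98 → 91 → 205 (one orbit).
π_87 has 49 disjoint cycles with lengths [5, 5, 5, 5, 5, 5, 5, 5, 5, 5, 5, 5, 5, 5, 5, 5, 5, 5, 5, 5, 5, 5, 5, 5, 5, 5, 5, 5, 5, 5, 5, 5, 5, 5, 5, 5, 5, 5, 5, 5, 5, 5, 5, 5, 5, 5, 5, 5, 1] on {0,…,240}.
sign(π) = (−1)^{n − #cycles} = (−1)^{241−49} = (−1)^192 = +1.

+1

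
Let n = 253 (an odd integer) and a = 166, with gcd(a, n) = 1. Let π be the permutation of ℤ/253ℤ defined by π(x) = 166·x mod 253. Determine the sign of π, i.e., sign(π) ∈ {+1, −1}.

-1

Orbit of 243 under x↦166x: [243, 111, 210, 199, 144, 122, 12]… (length divides ord_253(166)).
Cycle lengths of π_166 on ℤ/253ℤ: [22, 22, 22, 22, 22, 22, 22, 22, 22, 22, 22, 1, 1, 1, 1, 1, 1, 1, 1, 1, 1, 1]; 22 cycles in total.
Σ(ℓ_i−1) = 253−22 = 231; sign = (−1)^231 = -1.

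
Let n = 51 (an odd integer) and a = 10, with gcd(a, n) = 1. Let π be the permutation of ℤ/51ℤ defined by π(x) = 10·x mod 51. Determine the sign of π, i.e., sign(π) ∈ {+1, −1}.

Trace 43: π^k(43) = [43, 22, 16, 7, 19, 37, 13] for k=0..6.
6 cycles of lengths [16, 16, 16, 1, 1, 1].
51 − 6 = 45 transpositions; sign(π) = (−1)^45 = -1.
The Jacobi symbol (10|51) = -1 (Zolotarev) agrees.

-1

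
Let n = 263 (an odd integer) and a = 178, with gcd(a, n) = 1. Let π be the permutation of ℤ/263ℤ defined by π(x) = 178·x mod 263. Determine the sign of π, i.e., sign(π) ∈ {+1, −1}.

Orbit of 132 under x↦178x: [132, 89, 62, 253, 61, 75, 200]… (length divides ord_263(178)).
π_178 has 3 disjoint cycles with lengths [131, 131, 1] on {0,…,262}.
Σ(ℓ_i−1) = 263−3 = 260; sign = (−1)^260 = +1.

+1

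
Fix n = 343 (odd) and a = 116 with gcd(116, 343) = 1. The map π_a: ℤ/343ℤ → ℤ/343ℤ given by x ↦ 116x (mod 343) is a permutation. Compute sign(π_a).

+1

Orbit of 312 under x↦116x: [312, 177, 295, 263, 324, 197, 214]… (length divides ord_343(116)).
Cycle type of π: 21×14 + 3×16 + 1; total 31 cycles.
343 − 31 = 312 transpositions; sign(π) = (−1)^312 = +1.
Check: (116/343) = +1 by Zolotarev.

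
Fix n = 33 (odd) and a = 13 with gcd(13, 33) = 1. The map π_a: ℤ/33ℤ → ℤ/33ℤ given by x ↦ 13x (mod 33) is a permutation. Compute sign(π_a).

-1

Trace 19: π^k(19) = [19, 16, 10, 31, 7, 25, 28] for k=0..6.
Cycle type of π: 10×3 + 1×3; total 6 cycles.
n − c = 33 − 6 = 27; sign = (−1)^27 = -1.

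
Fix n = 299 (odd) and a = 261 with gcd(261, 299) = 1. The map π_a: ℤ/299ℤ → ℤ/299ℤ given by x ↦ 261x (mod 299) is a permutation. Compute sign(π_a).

+1

Orbit of 105 under x↦261x: [105, 196, 27, 170, 118, 1, 261]… (length divides ord_299(261)).
Decompose π into cycles: lengths [11, 11, 11, 11, 11, 11, 11, 11, 11, 11, 11, 11, 11, 11, 11, 11, 11, 11, 11, 11, 11, 11, 11, 11, 11, 11, 1, 1, 1, 1, 1, 1, 1, 1, 1, 1, 1, 1, 1] (39 cycles, including the fixed point 0).
299 − 39 = 260 transpositions; sign(π) = (−1)^260 = +1.
Check: (261/299) = +1 by Zolotarev.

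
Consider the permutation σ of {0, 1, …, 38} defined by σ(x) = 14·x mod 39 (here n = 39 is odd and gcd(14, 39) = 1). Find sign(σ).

Start at x=1: 1 → 14 → 1 (one orbit).
Cycle lengths of π_14 on ℤ/39ℤ: [2, 2, 2, 2, 2, 2, 2, 2, 2, 2, 2, 2, 2, 1, 1, 1, 1, 1, 1, 1, 1, 1, 1, 1, 1, 1]; 26 cycles in total.
sign(π) = (−1)^{n − #cycles} = (−1)^{39−26} = (−1)^13 = -1.
Check: (14/39) = -1 by Zolotarev.

-1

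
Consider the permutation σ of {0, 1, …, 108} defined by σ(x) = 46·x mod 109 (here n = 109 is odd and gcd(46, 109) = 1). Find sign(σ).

Trace 46: π^k(46) = [46, 45, 108, 63, 64, 1] for k=0..5.
π_46 has 19 disjoint cycles with lengths [6, 6, 6, 6, 6, 6, 6, 6, 6, 6, 6, 6, 6, 6, 6, 6, 6, 6, 1] on {0,…,108}.
sign(π) = (−1)^{n − #cycles} = (−1)^{109−19} = (−1)^90 = +1.

+1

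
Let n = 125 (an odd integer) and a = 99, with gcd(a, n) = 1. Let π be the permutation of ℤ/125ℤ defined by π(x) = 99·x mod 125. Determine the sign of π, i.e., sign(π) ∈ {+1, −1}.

Trace 51: π^k(51) = [51, 49, 101, 124, 26, 74, 76] for k=0..6.
Decompose π into cycles: lengths [10, 10, 10, 10, 10, 10, 10, 10, 10, 10, 2, 2, 2, 2, 2, 2, 2, 2, 2, 2, 2, 2, 1] (23 cycles, including the fixed point 0).
With 23 cycles on 125 points, sign = (−1)^{125−23} = +1.
Via Zolotarev, sign(π_{99}) = (99|125) = +1.

+1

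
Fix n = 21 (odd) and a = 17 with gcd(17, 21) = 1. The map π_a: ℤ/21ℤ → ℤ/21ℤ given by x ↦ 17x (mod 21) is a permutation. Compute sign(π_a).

+1

Trace 1: π^k(1) = [1, 17, 16, 20, 4, 5] for k=0..5.
The orbit structure of x ↦ 17x mod 21: 5 orbits of sizes [6, 6, 6, 2, 1].
sign(π) = (−1)^{n − #cycles} = (−1)^{21−5} = (−1)^16 = +1.
Zolotarev: (17|21) = +1, matching the cycle-count sign.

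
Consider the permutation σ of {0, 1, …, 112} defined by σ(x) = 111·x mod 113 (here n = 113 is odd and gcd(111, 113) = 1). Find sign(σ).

Trace 64: π^k(64) = [64, 98, 30, 53, 7, 99, 28] for k=0..6.
The orbit structure of x ↦ 111x mod 113: 5 orbits of sizes [28, 28, 28, 28, 1].
With 5 cycles on 113 points, sign = (−1)^{113−5} = +1.

+1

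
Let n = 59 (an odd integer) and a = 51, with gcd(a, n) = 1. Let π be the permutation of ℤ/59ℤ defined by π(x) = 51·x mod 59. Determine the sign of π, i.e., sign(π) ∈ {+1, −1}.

+1

Trace 46: π^k(46) = [46, 45, 53, 48, 29, 4, 27] for k=0..6.
The orbit structure of x ↦ 51x mod 59: 3 orbits of sizes [29, 29, 1].
sign(π) = (−1)^{n − #cycles} = (−1)^{59−3} = (−1)^56 = +1.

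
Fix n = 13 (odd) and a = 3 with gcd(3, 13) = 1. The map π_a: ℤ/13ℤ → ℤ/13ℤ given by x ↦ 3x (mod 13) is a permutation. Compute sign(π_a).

Orbit of 3 under x↦3x: [3, 9, 1]… (length divides ord_13(3)).
5 cycles of lengths [3, 3, 3, 3, 1].
With 5 cycles on 13 points, sign = (−1)^{13−5} = +1.
The Jacobi symbol (3|13) = +1 (Zolotarev) agrees.

+1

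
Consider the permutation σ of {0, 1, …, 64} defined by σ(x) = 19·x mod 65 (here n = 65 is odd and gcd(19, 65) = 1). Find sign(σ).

-1

Trace 54: π^k(54) = [54, 51, 59, 16, 44, 56, 24] for k=0..6.
Cycle type of π: 12×5 + 2×2 + 1; total 8 cycles.
sign(π) = (−1)^{n − #cycles} = (−1)^{65−8} = (−1)^57 = -1.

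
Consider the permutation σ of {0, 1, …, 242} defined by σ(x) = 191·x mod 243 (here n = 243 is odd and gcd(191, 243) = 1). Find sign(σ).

-1

Start at x=44: 44 → 142 → 149 → 28 → 2 → 139 → 62 → … (one orbit).
Cycle type of π: 162 + 54 + 18 + 6 + 2 + 1; total 6 cycles.
Σ(ℓ_i−1) = 243−6 = 237; sign = (−1)^237 = -1.
The Jacobi symbol (191|243) = -1 (Zolotarev) agrees.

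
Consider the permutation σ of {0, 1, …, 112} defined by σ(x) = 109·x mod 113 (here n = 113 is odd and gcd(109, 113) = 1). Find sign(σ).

Orbit of 106 under x↦109x: [106, 28, 1, 109, 16, 49, 30]… (length divides ord_113(109)).
The orbit structure of x ↦ 109x mod 113: 17 orbits of sizes [7, 7, 7, 7, 7, 7, 7, 7, 7, 7, 7, 7, 7, 7, 7, 7, 1].
n − c = 113 − 17 = 96; sign = (−1)^96 = +1.

+1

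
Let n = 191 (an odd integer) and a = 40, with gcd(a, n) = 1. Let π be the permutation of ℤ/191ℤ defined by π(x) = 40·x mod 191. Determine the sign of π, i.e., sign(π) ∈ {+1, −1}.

+1

Orbit of 134 under x↦40x: [134, 12, 98, 100, 180, 133, 163]… (length divides ord_191(40)).
π_40 has 3 disjoint cycles with lengths [95, 95, 1] on {0,…,190}.
sign(π) = (−1)^{n − #cycles} = (−1)^{191−3} = (−1)^188 = +1.
Check: (40/191) = +1 by Zolotarev.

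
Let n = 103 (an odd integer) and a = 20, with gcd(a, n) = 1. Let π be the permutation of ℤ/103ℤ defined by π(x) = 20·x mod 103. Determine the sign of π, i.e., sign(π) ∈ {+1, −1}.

Orbit of 72 under x↦20x: [72, 101, 63, 24, 68, 21, 8]… (length divides ord_103(20)).
2 cycles of lengths [102, 1].
2 cycles on 103: each ℓ→(−1)^(ℓ−1), product (−1)^101 = -1.
The Jacobi symbol (20|103) = -1 (Zolotarev) agrees.

-1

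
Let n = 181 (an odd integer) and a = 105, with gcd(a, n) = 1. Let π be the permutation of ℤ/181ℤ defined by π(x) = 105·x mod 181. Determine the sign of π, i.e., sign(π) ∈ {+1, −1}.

-1

Trace 95: π^k(95) = [95, 20, 109, 42, 66, 52, 30] for k=0..6.
2 cycles of lengths [180, 1].
Σ(ℓ_i−1) = 181−2 = 179; sign = (−1)^179 = -1.
The Jacobi symbol (105|181) = -1 (Zolotarev) agrees.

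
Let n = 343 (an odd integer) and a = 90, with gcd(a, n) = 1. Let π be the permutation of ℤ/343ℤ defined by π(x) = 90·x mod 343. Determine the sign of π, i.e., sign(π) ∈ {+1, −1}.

Orbit of 20 under x↦90x: [20, 85, 104, 99, 335, 309, 27]… (length divides ord_343(90)).
Cycle lengths of π_90 on ℤ/343ℤ: [98, 98, 98, 14, 14, 14, 2, 2, 2, 1]; 10 cycles in total.
10 cycles on 343: each ℓ→(−1)^(ℓ−1), product (−1)^333 = -1.
Via Zolotarev, sign(π_{90}) = (90|343) = -1.

-1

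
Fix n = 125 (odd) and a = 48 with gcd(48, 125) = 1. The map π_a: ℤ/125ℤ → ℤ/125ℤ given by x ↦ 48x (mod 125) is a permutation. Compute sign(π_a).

-1

Orbit of 31 under x↦48x: [31, 113, 49, 102, 21, 8, 9]… (length divides ord_125(48)).
The orbit structure of x ↦ 48x mod 125: 4 orbits of sizes [100, 20, 4, 1].
sign(π) = (−1)^{n − #cycles} = (−1)^{125−4} = (−1)^121 = -1.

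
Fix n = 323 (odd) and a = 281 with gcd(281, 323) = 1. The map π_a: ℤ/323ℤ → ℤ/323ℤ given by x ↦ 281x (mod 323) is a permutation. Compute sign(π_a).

Start at x=225: 225 → 240 → 256 → 230 → 30 → 32 → 271 → … (one orbit).
8 cycles of lengths [72, 72, 72, 72, 18, 8, 8, 1].
With 8 cycles on 323 points, sign = (−1)^{323−8} = -1.
Zolotarev: (281|323) = -1, matching the cycle-count sign.

-1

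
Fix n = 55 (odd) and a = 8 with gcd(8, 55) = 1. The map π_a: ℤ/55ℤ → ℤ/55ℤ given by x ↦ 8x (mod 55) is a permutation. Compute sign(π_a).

Start at x=18: 18 → 34 → 52 → 31 → 28 → 4 → 32 → … (one orbit).
π_8 has 5 disjoint cycles with lengths [20, 20, 10, 4, 1] on {0,…,54}.
55 − 5 = 50 transpositions; sign(π) = (−1)^50 = +1.

+1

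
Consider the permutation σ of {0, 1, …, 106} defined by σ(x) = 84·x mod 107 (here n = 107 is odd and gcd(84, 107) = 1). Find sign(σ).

-1

Trace 87: π^k(87) = [87, 32, 13, 22, 29, 82, 40] for k=0..6.
2 cycles of lengths [106, 1].
sign(π) = (−1)^{n − #cycles} = (−1)^{107−2} = (−1)^105 = -1.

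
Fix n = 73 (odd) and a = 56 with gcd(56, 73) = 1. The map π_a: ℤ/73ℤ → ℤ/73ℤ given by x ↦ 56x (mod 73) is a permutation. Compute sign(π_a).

Trace 7: π^k(7) = [7, 27, 52, 65, 63, 24, 30] for k=0..6.
Cycle type of π: 24×3 + 1; total 4 cycles.
4 cycles on 73: each ℓ→(−1)^(ℓ−1), product (−1)^69 = -1.

-1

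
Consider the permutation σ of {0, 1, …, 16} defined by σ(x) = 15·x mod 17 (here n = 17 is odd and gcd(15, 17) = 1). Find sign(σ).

Orbit of 2 under x↦15x: [2, 13, 8, 1, 15, 4, 9]… (length divides ord_17(15)).
The orbit structure of x ↦ 15x mod 17: 3 orbits of sizes [8, 8, 1].
n − c = 17 − 3 = 14; sign = (−1)^14 = +1.

+1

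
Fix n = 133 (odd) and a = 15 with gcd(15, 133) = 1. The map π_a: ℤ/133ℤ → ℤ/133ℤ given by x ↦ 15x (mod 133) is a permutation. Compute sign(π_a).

-1

Orbit of 85 under x↦15x: [85, 78, 106, 127, 43, 113, 99]… (length divides ord_133(15)).
π_15 has 14 disjoint cycles with lengths [18, 18, 18, 18, 18, 18, 18, 1, 1, 1, 1, 1, 1, 1] on {0,…,132}.
Σ(ℓ_i−1) = 133−14 = 119; sign = (−1)^119 = -1.
Check: (15/133) = -1 by Zolotarev.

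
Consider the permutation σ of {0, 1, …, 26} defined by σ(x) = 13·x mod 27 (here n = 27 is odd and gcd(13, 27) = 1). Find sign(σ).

Orbit of 22 under x↦13x: [22, 16, 19, 4, 25, 1, 13]… (length divides ord_27(13)).
The orbit structure of x ↦ 13x mod 27: 7 orbits of sizes [9, 9, 3, 3, 1, 1, 1].
sign(π) = (−1)^{n − #cycles} = (−1)^{27−7} = (−1)^20 = +1.
(13|27)_J = +1 (Zolotarev's lemma cross-check).

+1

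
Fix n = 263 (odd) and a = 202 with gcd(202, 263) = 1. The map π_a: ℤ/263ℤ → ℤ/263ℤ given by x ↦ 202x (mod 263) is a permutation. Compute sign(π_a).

-1

Trace 237: π^k(237) = [237, 8, 38, 49, 167, 70, 201] for k=0..6.
Cycle lengths of π_202 on ℤ/263ℤ: [262, 1]; 2 cycles in total.
n − c = 263 − 2 = 261; sign = (−1)^261 = -1.
The Jacobi symbol (202|263) = -1 (Zolotarev) agrees.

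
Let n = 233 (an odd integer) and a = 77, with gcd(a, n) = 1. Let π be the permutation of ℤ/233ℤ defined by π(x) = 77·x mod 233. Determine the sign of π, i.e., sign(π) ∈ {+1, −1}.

-1

Orbit of 54 under x↦77x: [54, 197, 24, 217, 166, 200, 22]… (length divides ord_233(77)).
Decompose π into cycles: lengths [232, 1] (2 cycles, including the fixed point 0).
sign(π) = (−1)^{n − #cycles} = (−1)^{233−2} = (−1)^231 = -1.
The Jacobi symbol (77|233) = -1 (Zolotarev) agrees.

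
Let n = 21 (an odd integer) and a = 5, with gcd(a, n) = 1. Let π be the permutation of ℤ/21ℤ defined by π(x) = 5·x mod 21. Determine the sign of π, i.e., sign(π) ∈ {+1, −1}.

Trace 17: π^k(17) = [17, 1, 5, 4, 20, 16] for k=0..5.
The orbit structure of x ↦ 5x mod 21: 5 orbits of sizes [6, 6, 6, 2, 1].
With 5 cycles on 21 points, sign = (−1)^{21−5} = +1.

+1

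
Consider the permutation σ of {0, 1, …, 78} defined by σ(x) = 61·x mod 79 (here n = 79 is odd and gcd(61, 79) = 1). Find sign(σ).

Start at x=41: 41 → 52 → 12 → 21 → 17 → 10 → 57 → … (one orbit).
Cycle type of π: 26×3 + 1; total 4 cycles.
Σ(ℓ_i−1) = 79−4 = 75; sign = (−1)^75 = -1.
Zolotarev: (61|79) = -1, matching the cycle-count sign.

-1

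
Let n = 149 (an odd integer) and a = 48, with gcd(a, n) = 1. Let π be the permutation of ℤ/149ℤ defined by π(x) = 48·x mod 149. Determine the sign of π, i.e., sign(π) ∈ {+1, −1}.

-1

Orbit of 148 under x↦48x: [148, 101, 80, 115, 7, 38, 36]… (length divides ord_149(48)).
2 cycles of lengths [148, 1].
Σ(ℓ_i−1) = 149−2 = 147; sign = (−1)^147 = -1.
(48|149)_J = -1 (Zolotarev's lemma cross-check).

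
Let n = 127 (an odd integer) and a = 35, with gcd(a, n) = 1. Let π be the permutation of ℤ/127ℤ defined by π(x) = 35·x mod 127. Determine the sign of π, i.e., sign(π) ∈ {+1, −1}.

Trace 47: π^k(47) = [47, 121, 44, 16, 52, 42, 73] for k=0..6.
Cycle type of π: 63×2 + 1; total 3 cycles.
127 − 3 = 124 transpositions; sign(π) = (−1)^124 = +1.

+1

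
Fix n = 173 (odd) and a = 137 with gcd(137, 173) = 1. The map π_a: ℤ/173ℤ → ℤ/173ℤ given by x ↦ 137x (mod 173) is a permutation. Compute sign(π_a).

Trace 85: π^k(85) = [85, 54, 132, 92, 148, 35, 124] for k=0..6.
The orbit structure of x ↦ 137x mod 173: 3 orbits of sizes [86, 86, 1].
173 − 3 = 170 transpositions; sign(π) = (−1)^170 = +1.
Zolotarev: (137|173) = +1, matching the cycle-count sign.

+1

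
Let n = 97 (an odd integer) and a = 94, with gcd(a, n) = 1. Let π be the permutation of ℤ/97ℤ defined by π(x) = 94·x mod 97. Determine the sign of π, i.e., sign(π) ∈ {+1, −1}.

+1

Trace 11: π^k(11) = [11, 64, 2, 91, 18, 43, 65] for k=0..6.
3 cycles of lengths [48, 48, 1].
n − c = 97 − 3 = 94; sign = (−1)^94 = +1.
Zolotarev: (94|97) = +1, matching the cycle-count sign.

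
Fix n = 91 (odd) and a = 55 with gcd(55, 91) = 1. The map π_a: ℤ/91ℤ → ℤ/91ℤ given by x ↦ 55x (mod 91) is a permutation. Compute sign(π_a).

Orbit of 29 under x↦55x: [29, 48, 1, 55, 22, 27]… (length divides ord_91(55)).
π_55 has 20 disjoint cycles with lengths [6, 6, 6, 6, 6, 6, 6, 6, 6, 6, 6, 6, 3, 3, 3, 3, 2, 2, 2, 1] on {0,…,90}.
n − c = 91 − 20 = 71; sign = (−1)^71 = -1.
Check: (55/91) = -1 by Zolotarev.

-1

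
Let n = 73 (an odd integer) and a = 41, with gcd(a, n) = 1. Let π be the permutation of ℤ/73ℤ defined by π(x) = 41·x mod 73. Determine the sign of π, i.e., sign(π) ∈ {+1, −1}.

+1

Orbit of 36 under x↦41x: [36, 16, 72, 32, 71, 64, 69]… (length divides ord_73(41)).
The orbit structure of x ↦ 41x mod 73: 5 orbits of sizes [18, 18, 18, 18, 1].
With 5 cycles on 73 points, sign = (−1)^{73−5} = +1.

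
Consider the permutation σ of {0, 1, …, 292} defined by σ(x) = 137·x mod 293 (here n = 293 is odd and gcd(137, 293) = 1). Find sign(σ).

+1

Trace 172: π^k(172) = [172, 124, 287, 57, 191, 90, 24] for k=0..6.
Cycle type of π: 73×4 + 1; total 5 cycles.
Σ(ℓ_i−1) = 293−5 = 288; sign = (−1)^288 = +1.
Zolotarev: (137|293) = +1, matching the cycle-count sign.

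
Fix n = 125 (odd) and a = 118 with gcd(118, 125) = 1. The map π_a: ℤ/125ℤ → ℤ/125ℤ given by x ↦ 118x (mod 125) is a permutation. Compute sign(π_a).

-1

Orbit of 68 under x↦118x: [68, 24, 82, 51, 18, 124, 7]… (length divides ord_125(118)).
The orbit structure of x ↦ 118x mod 125: 12 orbits of sizes [20, 20, 20, 20, 20, 4, 4, 4, 4, 4, 4, 1].
Σ(ℓ_i−1) = 125−12 = 113; sign = (−1)^113 = -1.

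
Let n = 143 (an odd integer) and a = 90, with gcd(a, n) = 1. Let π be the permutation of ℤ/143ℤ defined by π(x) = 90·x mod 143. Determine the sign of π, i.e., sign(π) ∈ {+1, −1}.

Orbit of 27 under x↦90x: [27, 142, 53, 51, 14, 116, 1]… (length divides ord_143(90)).
π_90 has 20 disjoint cycles with lengths [10, 10, 10, 10, 10, 10, 10, 10, 10, 10, 10, 10, 10, 2, 2, 2, 2, 2, 2, 1] on {0,…,142}.
143 − 20 = 123 transpositions; sign(π) = (−1)^123 = -1.

-1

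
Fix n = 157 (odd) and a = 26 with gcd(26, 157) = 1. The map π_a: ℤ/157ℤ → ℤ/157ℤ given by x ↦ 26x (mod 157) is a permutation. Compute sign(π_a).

Orbit of 20 under x↦26x: [20, 49, 18, 154, 79, 13, 24]… (length divides ord_157(26)).
Cycle lengths of π_26 on ℤ/157ℤ: [156, 1]; 2 cycles in total.
Σ(ℓ_i−1) = 157−2 = 155; sign = (−1)^155 = -1.
Via Zolotarev, sign(π_{26}) = (26|157) = -1.

-1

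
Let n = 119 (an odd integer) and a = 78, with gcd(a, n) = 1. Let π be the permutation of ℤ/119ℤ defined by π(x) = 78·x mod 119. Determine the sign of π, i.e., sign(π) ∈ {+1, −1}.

Orbit of 113 under x↦78x: [113, 8, 29, 1, 78, 15, 99]… (length divides ord_119(78)).
Cycle lengths of π_78 on ℤ/119ℤ: [16, 16, 16, 16, 16, 16, 16, 1, 1, 1, 1, 1, 1, 1]; 14 cycles in total.
14 cycles on 119: each ℓ→(−1)^(ℓ−1), product (−1)^105 = -1.
Via Zolotarev, sign(π_{78}) = (78|119) = -1.

-1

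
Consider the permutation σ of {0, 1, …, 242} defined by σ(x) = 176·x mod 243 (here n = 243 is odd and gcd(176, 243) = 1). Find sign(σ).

Orbit of 14 under x↦176x: [14, 34, 152, 22, 227, 100, 104]… (length divides ord_243(176)).
Decompose π into cycles: lengths [162, 54, 18, 6, 2, 1] (6 cycles, including the fixed point 0).
6 cycles on 243: each ℓ→(−1)^(ℓ−1), product (−1)^237 = -1.
The Jacobi symbol (176|243) = -1 (Zolotarev) agrees.

-1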